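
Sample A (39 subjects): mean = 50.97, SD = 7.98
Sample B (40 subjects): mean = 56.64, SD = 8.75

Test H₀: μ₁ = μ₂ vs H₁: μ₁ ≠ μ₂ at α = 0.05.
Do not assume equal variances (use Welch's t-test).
Welch's two-sample t-test:
H₀: μ₁ = μ₂
H₁: μ₁ ≠ μ₂
s₁²/n₁ = 7.98²/39 = 1.6328,  s₂²/n₂ = 8.75²/40 = 1.9141
SE = √(s₁²/n₁ + s₂²/n₂) = √(1.6328 + 1.9141) = 1.8833
df (Welch-Satterthwaite) = (s₁²/n₁ + s₂²/n₂)² / [(s₁²/n₁)²/(n₁-1) + (s₂²/n₂)²/(n₂-1)] ≈ 76.66
t = (x̄₁ - x̄₂) / SE = (50.97 - 56.64) / 1.8833 = -5.67 / 1.8833 = -3.011
p-value = 0.0035

Since p-value < α = 0.05, we reject H₀.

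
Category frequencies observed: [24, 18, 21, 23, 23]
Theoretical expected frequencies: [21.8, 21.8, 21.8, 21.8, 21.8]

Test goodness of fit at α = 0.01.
Chi-square goodness of fit test:
H₀: observed counts match expected distribution
H₁: observed counts differ from expected distribution
df = k - 1 = 4
χ² = Σ(O - E)²/E
   = (24 - 21.8)²/21.8 + (18 - 21.8)²/21.8 + (21 - 21.8)²/21.8 + (23 - 21.8)²/21.8 + (23 - 21.8)²/21.8
   = 0.222 + 0.662 + 0.029 + 0.066 + 0.066
   = 1.05
p-value = 0.9028

Since p-value > α = 0.01, we fail to reject H₀.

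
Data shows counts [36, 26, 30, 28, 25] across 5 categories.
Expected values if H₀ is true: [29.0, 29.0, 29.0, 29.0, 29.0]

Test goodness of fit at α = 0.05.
Chi-square goodness of fit test:
H₀: observed counts match expected distribution
H₁: observed counts differ from expected distribution
df = k - 1 = 4
χ² = Σ(O - E)²/E
   = (36 - 29.0)²/29.0 + (26 - 29.0)²/29.0 + (30 - 29.0)²/29.0 + (28 - 29.0)²/29.0 + (25 - 29.0)²/29.0
   = 1.690 + 0.310 + 0.034 + 0.034 + 0.552
   = 2.62
p-value = 0.6232

Since p-value > α = 0.05, we fail to reject H₀.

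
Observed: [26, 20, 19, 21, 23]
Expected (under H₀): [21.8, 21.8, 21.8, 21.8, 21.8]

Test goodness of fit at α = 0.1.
Chi-square goodness of fit test:
H₀: observed counts match expected distribution
H₁: observed counts differ from expected distribution
df = k - 1 = 4
χ² = Σ(O - E)²/E
   = (26 - 21.8)²/21.8 + (20 - 21.8)²/21.8 + (19 - 21.8)²/21.8 + (21 - 21.8)²/21.8 + (23 - 21.8)²/21.8
   = 0.809 + 0.149 + 0.360 + 0.029 + 0.066
   = 1.41
p-value = 0.8420

Since p-value > α = 0.1, we fail to reject H₀.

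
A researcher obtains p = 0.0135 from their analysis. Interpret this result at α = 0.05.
Since p = 0.0135 < α = 0.05, reject H₀.
There is sufficient evidence to reject the null hypothesis; the result is statistically significant at the 0.05 level.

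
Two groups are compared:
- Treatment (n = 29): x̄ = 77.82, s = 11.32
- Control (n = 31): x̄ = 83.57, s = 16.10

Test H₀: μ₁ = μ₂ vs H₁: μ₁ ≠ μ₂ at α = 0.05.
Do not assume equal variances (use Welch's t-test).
Welch's two-sample t-test:
H₀: μ₁ = μ₂
H₁: μ₁ ≠ μ₂
s₁²/n₁ = 11.32²/29 = 4.4187,  s₂²/n₂ = 16.10²/31 = 8.3616
SE = √(s₁²/n₁ + s₂²/n₂) = √(4.4187 + 8.3616) = 3.5750
df (Welch-Satterthwaite) = (s₁²/n₁ + s₂²/n₂)² / [(s₁²/n₁)²/(n₁-1) + (s₂²/n₂)²/(n₂-1)] ≈ 53.94
t = (x̄₁ - x̄₂) / SE = (77.82 - 83.57) / 3.5750 = -5.75 / 3.5750 = -1.608
p-value = 0.1136

Since p-value > α = 0.05, we fail to reject H₀.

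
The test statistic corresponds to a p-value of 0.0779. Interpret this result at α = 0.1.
Since p = 0.0779 < α = 0.1, reject H₀.
There is sufficient evidence to reject the null hypothesis; the result is statistically significant at the 0.1 level.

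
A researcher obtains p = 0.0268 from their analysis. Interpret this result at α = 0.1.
Since p = 0.0268 < α = 0.1, reject H₀.
There is sufficient evidence to reject the null hypothesis; the result is statistically significant at the 0.1 level.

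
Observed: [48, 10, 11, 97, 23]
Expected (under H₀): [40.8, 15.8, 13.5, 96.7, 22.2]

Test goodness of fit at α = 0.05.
Chi-square goodness of fit test:
H₀: observed counts match expected distribution
H₁: observed counts differ from expected distribution
df = k - 1 = 4
χ² = Σ(O - E)²/E
   = (48 - 40.8)²/40.8 + (10 - 15.8)²/15.8 + (11 - 13.5)²/13.5 + (97 - 96.7)²/96.7 + (23 - 22.2)²/22.2
   = 1.271 + 2.129 + 0.463 + 0.001 + 0.029
   = 3.89
p-value = 0.4208

Since p-value > α = 0.05, we fail to reject H₀.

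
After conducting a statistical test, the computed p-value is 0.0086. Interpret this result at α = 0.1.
Since p = 0.0086 < α = 0.1, reject H₀.
There is sufficient evidence to reject the null hypothesis; the result is statistically significant at the 0.1 level.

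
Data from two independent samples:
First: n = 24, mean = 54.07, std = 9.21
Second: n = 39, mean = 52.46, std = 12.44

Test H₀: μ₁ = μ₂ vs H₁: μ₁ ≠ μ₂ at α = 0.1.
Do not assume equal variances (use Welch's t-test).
Welch's two-sample t-test:
H₀: μ₁ = μ₂
H₁: μ₁ ≠ μ₂
s₁²/n₁ = 9.21²/24 = 3.5343,  s₂²/n₂ = 12.44²/39 = 3.9680
SE = √(s₁²/n₁ + s₂²/n₂) = √(3.5343 + 3.9680) = 2.7390
df (Welch-Satterthwaite) = (s₁²/n₁ + s₂²/n₂)² / [(s₁²/n₁)²/(n₁-1) + (s₂²/n₂)²/(n₂-1)] ≈ 58.79
t = (x̄₁ - x̄₂) / SE = (54.07 - 52.46) / 2.7390 = 1.61 / 2.7390 = 0.588
p-value = 0.5589

Since p-value > α = 0.1, we fail to reject H₀.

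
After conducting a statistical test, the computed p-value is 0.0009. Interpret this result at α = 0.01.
Since p = 0.0009 < α = 0.01, reject H₀.
There is sufficient evidence to reject the null hypothesis; the result is statistically significant at the 0.01 level.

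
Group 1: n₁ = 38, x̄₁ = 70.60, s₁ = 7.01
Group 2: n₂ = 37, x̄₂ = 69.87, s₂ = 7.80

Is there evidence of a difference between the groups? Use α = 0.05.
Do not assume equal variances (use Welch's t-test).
Welch's two-sample t-test:
H₀: μ₁ = μ₂
H₁: μ₁ ≠ μ₂
s₁²/n₁ = 7.01²/38 = 1.2932,  s₂²/n₂ = 7.80²/37 = 1.6443
SE = √(s₁²/n₁ + s₂²/n₂) = √(1.2932 + 1.6443) = 1.7139
df (Welch-Satterthwaite) = (s₁²/n₁ + s₂²/n₂)² / [(s₁²/n₁)²/(n₁-1) + (s₂²/n₂)²/(n₂-1)] ≈ 71.73
t = (x̄₁ - x̄₂) / SE = (70.60 - 69.87) / 1.7139 = 0.73 / 1.7139 = 0.426
p-value = 0.6714

Since p-value > α = 0.05, we fail to reject H₀.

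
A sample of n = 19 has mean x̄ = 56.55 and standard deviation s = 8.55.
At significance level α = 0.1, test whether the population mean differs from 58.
One-sample t-test:
H₀: μ = 58
H₁: μ ≠ 58
df = n - 1 = 18
t = (x̄ - μ₀) / (s/√n) = (56.55 - 58) / (8.55/√19) = -0.739
p-value = 0.4693

Since p-value > α = 0.1, we fail to reject H₀.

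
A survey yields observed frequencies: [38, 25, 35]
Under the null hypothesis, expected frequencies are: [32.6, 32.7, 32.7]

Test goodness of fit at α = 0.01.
Chi-square goodness of fit test:
H₀: observed counts match expected distribution
H₁: observed counts differ from expected distribution
df = k - 1 = 2
χ² = Σ(O - E)²/E
   = (38 - 32.6)²/32.6 + (25 - 32.7)²/32.7 + (35 - 32.7)²/32.7
   = 0.894 + 1.813 + 0.162
   = 2.87
p-value = 0.2382

Since p-value > α = 0.01, we fail to reject H₀.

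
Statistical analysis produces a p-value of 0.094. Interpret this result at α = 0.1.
Since p = 0.094 < α = 0.1, reject H₀.
There is sufficient evidence to reject the null hypothesis; the result is statistically significant at the 0.1 level.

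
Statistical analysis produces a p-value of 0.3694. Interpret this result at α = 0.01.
Since p = 0.3694 > α = 0.01, fail to reject H₀.
There is insufficient evidence to reject the null hypothesis; the result is not statistically significant at the 0.01 level.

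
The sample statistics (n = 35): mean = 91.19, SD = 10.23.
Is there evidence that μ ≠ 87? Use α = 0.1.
One-sample t-test:
H₀: μ = 87
H₁: μ ≠ 87
df = n - 1 = 34
t = (x̄ - μ₀) / (s/√n) = (91.19 - 87) / (10.23/√35) = 2.423
p-value = 0.0209

Since p-value < α = 0.1, we reject H₀.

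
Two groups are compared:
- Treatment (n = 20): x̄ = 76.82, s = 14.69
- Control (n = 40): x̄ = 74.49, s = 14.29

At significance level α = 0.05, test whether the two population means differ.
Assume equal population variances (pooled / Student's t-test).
Student's two-sample t-test (equal variances):
H₀: μ₁ = μ₂
H₁: μ₁ ≠ μ₂
df = n₁ + n₂ - 2 = 58
Pooled variance s_p² = [(n₁-1)s₁² + (n₂-1)s₂²] / (n₁ + n₂ - 2) = [(19)(14.69²) + (39)(14.29²)] / 58 = 208.0015
SE = √(s_p²(1/n₁ + 1/n₂)) = √(208.0015 × (1/20 + 1/40)) = 3.9497
t = (x̄₁ - x̄₂) / SE = (76.82 - 74.49) / 3.9497 = 2.33 / 3.9497 = 0.590
p-value = 0.5575

Since p-value > α = 0.05, we fail to reject H₀.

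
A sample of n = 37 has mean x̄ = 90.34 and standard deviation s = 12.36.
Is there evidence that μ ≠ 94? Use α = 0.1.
One-sample t-test:
H₀: μ = 94
H₁: μ ≠ 94
df = n - 1 = 36
t = (x̄ - μ₀) / (s/√n) = (90.34 - 94) / (12.36/√37) = -1.801
p-value = 0.0801

Since p-value < α = 0.1, we reject H₀.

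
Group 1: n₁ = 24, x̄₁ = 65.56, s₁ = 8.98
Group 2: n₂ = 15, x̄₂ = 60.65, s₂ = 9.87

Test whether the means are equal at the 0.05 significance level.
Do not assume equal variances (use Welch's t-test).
Welch's two-sample t-test:
H₀: μ₁ = μ₂
H₁: μ₁ ≠ μ₂
s₁²/n₁ = 8.98²/24 = 3.3600,  s₂²/n₂ = 9.87²/15 = 6.4945
SE = √(s₁²/n₁ + s₂²/n₂) = √(3.3600 + 6.4945) = 3.1392
df (Welch-Satterthwaite) = (s₁²/n₁ + s₂²/n₂)² / [(s₁²/n₁)²/(n₁-1) + (s₂²/n₂)²/(n₂-1)] ≈ 27.72
t = (x̄₁ - x̄₂) / SE = (65.56 - 60.65) / 3.1392 = 4.91 / 3.1392 = 1.564
p-value = 0.1291

Since p-value > α = 0.05, we fail to reject H₀.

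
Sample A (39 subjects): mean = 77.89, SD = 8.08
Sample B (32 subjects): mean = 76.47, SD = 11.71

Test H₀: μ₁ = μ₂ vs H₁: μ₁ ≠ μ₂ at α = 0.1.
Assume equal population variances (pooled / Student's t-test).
Student's two-sample t-test (equal variances):
H₀: μ₁ = μ₂
H₁: μ₁ ≠ μ₂
df = n₁ + n₂ - 2 = 69
Pooled variance s_p² = [(n₁-1)s₁² + (n₂-1)s₂²] / (n₁ + n₂ - 2) = [(38)(8.08²) + (31)(11.71²)] / 69 = 97.5613
SE = √(s_p²(1/n₁ + 1/n₂)) = √(97.5613 × (1/39 + 1/32)) = 2.3559
t = (x̄₁ - x̄₂) / SE = (77.89 - 76.47) / 2.3559 = 1.42 / 2.3559 = 0.603
p-value = 0.5487

Since p-value > α = 0.1, we fail to reject H₀.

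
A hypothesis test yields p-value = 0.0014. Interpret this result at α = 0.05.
Since p = 0.0014 < α = 0.05, reject H₀.
There is sufficient evidence to reject the null hypothesis; the result is statistically significant at the 0.05 level.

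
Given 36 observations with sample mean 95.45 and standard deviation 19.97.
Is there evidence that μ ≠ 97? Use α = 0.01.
One-sample t-test:
H₀: μ = 97
H₁: μ ≠ 97
df = n - 1 = 35
t = (x̄ - μ₀) / (s/√n) = (95.45 - 97) / (19.97/√36) = -0.466
p-value = 0.6443

Since p-value > α = 0.01, we fail to reject H₀.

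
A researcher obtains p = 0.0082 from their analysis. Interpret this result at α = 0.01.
Since p = 0.0082 < α = 0.01, reject H₀.
There is sufficient evidence to reject the null hypothesis; the result is statistically significant at the 0.01 level.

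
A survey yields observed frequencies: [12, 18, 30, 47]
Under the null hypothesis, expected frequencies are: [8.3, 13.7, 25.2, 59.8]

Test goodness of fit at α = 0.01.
Chi-square goodness of fit test:
H₀: observed counts match expected distribution
H₁: observed counts differ from expected distribution
df = k - 1 = 3
χ² = Σ(O - E)²/E
   = (12 - 8.3)²/8.3 + (18 - 13.7)²/13.7 + (30 - 25.2)²/25.2 + (47 - 59.8)²/59.8
   = 1.649 + 1.350 + 0.914 + 2.740
   = 6.65
p-value = 0.0838

Since p-value > α = 0.01, we fail to reject H₀.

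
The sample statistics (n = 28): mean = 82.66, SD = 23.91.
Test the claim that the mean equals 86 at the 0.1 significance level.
One-sample t-test:
H₀: μ = 86
H₁: μ ≠ 86
df = n - 1 = 27
t = (x̄ - μ₀) / (s/√n) = (82.66 - 86) / (23.91/√28) = -0.739
p-value = 0.4662

Since p-value > α = 0.1, we fail to reject H₀.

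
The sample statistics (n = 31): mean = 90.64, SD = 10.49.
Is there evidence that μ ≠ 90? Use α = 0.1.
One-sample t-test:
H₀: μ = 90
H₁: μ ≠ 90
df = n - 1 = 30
t = (x̄ - μ₀) / (s/√n) = (90.64 - 90) / (10.49/√31) = 0.340
p-value = 0.7365

Since p-value > α = 0.1, we fail to reject H₀.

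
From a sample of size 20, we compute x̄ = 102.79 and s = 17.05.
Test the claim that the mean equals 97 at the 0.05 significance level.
One-sample t-test:
H₀: μ = 97
H₁: μ ≠ 97
df = n - 1 = 19
t = (x̄ - μ₀) / (s/√n) = (102.79 - 97) / (17.05/√20) = 1.519
p-value = 0.1453

Since p-value > α = 0.05, we fail to reject H₀.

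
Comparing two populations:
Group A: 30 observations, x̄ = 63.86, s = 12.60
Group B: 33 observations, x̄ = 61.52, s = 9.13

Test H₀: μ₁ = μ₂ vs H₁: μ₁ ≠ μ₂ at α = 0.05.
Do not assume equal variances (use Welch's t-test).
Welch's two-sample t-test:
H₀: μ₁ = μ₂
H₁: μ₁ ≠ μ₂
s₁²/n₁ = 12.60²/30 = 5.2920,  s₂²/n₂ = 9.13²/33 = 2.5260
SE = √(s₁²/n₁ + s₂²/n₂) = √(5.2920 + 2.5260) = 2.7961
df (Welch-Satterthwaite) = (s₁²/n₁ + s₂²/n₂)² / [(s₁²/n₁)²/(n₁-1) + (s₂²/n₂)²/(n₂-1)] ≈ 52.46
t = (x̄₁ - x̄₂) / SE = (63.86 - 61.52) / 2.7961 = 2.34 / 2.7961 = 0.837
p-value = 0.4065

Since p-value > α = 0.05, we fail to reject H₀.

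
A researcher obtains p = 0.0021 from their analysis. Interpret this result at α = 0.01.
Since p = 0.0021 < α = 0.01, reject H₀.
There is sufficient evidence to reject the null hypothesis; the result is statistically significant at the 0.01 level.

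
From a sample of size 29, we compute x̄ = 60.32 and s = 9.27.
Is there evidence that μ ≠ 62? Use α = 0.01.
One-sample t-test:
H₀: μ = 62
H₁: μ ≠ 62
df = n - 1 = 28
t = (x̄ - μ₀) / (s/√n) = (60.32 - 62) / (9.27/√29) = -0.976
p-value = 0.3374

Since p-value > α = 0.01, we fail to reject H₀.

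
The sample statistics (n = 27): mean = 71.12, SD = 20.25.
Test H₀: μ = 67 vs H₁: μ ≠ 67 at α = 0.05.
One-sample t-test:
H₀: μ = 67
H₁: μ ≠ 67
df = n - 1 = 26
t = (x̄ - μ₀) / (s/√n) = (71.12 - 67) / (20.25/√27) = 1.057
p-value = 0.3001

Since p-value > α = 0.05, we fail to reject H₀.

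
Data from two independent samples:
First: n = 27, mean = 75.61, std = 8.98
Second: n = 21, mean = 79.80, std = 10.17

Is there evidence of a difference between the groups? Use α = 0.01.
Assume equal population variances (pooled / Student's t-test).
Student's two-sample t-test (equal variances):
H₀: μ₁ = μ₂
H₁: μ₁ ≠ μ₂
df = n₁ + n₂ - 2 = 46
Pooled variance s_p² = [(n₁-1)s₁² + (n₂-1)s₂²] / (n₁ + n₂ - 2) = [(26)(8.98²) + (20)(10.17²)] / 46 = 90.5484
SE = √(s_p²(1/n₁ + 1/n₂)) = √(90.5484 × (1/27 + 1/21)) = 2.7687
t = (x̄₁ - x̄₂) / SE = (75.61 - 79.80) / 2.7687 = -4.19 / 2.7687 = -1.513
p-value = 0.1370

Since p-value > α = 0.01, we fail to reject H₀.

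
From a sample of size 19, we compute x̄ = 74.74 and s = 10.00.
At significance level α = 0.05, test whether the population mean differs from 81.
One-sample t-test:
H₀: μ = 81
H₁: μ ≠ 81
df = n - 1 = 18
t = (x̄ - μ₀) / (s/√n) = (74.74 - 81) / (10.00/√19) = -2.729
p-value = 0.0138

Since p-value < α = 0.05, we reject H₀.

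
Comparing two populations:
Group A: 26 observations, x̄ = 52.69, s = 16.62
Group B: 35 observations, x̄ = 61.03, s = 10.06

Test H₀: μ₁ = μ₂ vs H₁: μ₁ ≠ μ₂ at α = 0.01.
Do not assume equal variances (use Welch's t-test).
Welch's two-sample t-test:
H₀: μ₁ = μ₂
H₁: μ₁ ≠ μ₂
s₁²/n₁ = 16.62²/26 = 10.6240,  s₂²/n₂ = 10.06²/35 = 2.8915
SE = √(s₁²/n₁ + s₂²/n₂) = √(10.6240 + 2.8915) = 3.6763
df (Welch-Satterthwaite) = (s₁²/n₁ + s₂²/n₂)² / [(s₁²/n₁)²/(n₁-1) + (s₂²/n₂)²/(n₂-1)] ≈ 38.37
t = (x̄₁ - x̄₂) / SE = (52.69 - 61.03) / 3.6763 = -8.34 / 3.6763 = -2.269
p-value = 0.0290

Since p-value > α = 0.01, we fail to reject H₀.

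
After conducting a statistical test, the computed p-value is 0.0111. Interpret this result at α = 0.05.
Since p = 0.0111 < α = 0.05, reject H₀.
There is sufficient evidence to reject the null hypothesis; the result is statistically significant at the 0.05 level.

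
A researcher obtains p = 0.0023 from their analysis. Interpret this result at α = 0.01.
Since p = 0.0023 < α = 0.01, reject H₀.
There is sufficient evidence to reject the null hypothesis; the result is statistically significant at the 0.01 level.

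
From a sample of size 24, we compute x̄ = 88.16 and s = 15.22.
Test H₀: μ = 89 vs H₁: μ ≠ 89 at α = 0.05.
One-sample t-test:
H₀: μ = 89
H₁: μ ≠ 89
df = n - 1 = 23
t = (x̄ - μ₀) / (s/√n) = (88.16 - 89) / (15.22/√24) = -0.270
p-value = 0.7893

Since p-value > α = 0.05, we fail to reject H₀.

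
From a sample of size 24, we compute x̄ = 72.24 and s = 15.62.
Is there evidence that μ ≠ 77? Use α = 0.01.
One-sample t-test:
H₀: μ = 77
H₁: μ ≠ 77
df = n - 1 = 23
t = (x̄ - μ₀) / (s/√n) = (72.24 - 77) / (15.62/√24) = -1.493
p-value = 0.1491

Since p-value > α = 0.01, we fail to reject H₀.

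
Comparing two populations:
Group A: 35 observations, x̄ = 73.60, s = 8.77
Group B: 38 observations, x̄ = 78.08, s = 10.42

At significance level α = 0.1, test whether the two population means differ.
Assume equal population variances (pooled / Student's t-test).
Student's two-sample t-test (equal variances):
H₀: μ₁ = μ₂
H₁: μ₁ ≠ μ₂
df = n₁ + n₂ - 2 = 71
Pooled variance s_p² = [(n₁-1)s₁² + (n₂-1)s₂²] / (n₁ + n₂ - 2) = [(34)(8.77²) + (37)(10.42²)] / 71 = 93.4136
SE = √(s_p²(1/n₁ + 1/n₂)) = √(93.4136 × (1/35 + 1/38)) = 2.2643
t = (x̄₁ - x̄₂) / SE = (73.60 - 78.08) / 2.2643 = -4.48 / 2.2643 = -1.979
p-value = 0.0518

Since p-value < α = 0.1, we reject H₀.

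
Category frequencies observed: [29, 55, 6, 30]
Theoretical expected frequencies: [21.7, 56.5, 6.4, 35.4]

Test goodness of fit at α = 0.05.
Chi-square goodness of fit test:
H₀: observed counts match expected distribution
H₁: observed counts differ from expected distribution
df = k - 1 = 3
χ² = Σ(O - E)²/E
   = (29 - 21.7)²/21.7 + (55 - 56.5)²/56.5 + (6 - 6.4)²/6.4 + (30 - 35.4)²/35.4
   = 2.456 + 0.040 + 0.025 + 0.824
   = 3.34
p-value = 0.3415

Since p-value > α = 0.05, we fail to reject H₀.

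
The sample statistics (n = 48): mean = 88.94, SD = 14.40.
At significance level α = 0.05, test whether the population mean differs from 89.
One-sample t-test:
H₀: μ = 89
H₁: μ ≠ 89
df = n - 1 = 47
t = (x̄ - μ₀) / (s/√n) = (88.94 - 89) / (14.40/√48) = -0.029
p-value = 0.9771

Since p-value > α = 0.05, we fail to reject H₀.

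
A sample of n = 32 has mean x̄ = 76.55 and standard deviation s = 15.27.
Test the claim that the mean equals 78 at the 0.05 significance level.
One-sample t-test:
H₀: μ = 78
H₁: μ ≠ 78
df = n - 1 = 31
t = (x̄ - μ₀) / (s/√n) = (76.55 - 78) / (15.27/√32) = -0.537
p-value = 0.5950

Since p-value > α = 0.05, we fail to reject H₀.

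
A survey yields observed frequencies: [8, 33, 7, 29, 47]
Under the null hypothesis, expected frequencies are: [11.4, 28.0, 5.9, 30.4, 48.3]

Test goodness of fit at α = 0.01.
Chi-square goodness of fit test:
H₀: observed counts match expected distribution
H₁: observed counts differ from expected distribution
df = k - 1 = 4
χ² = Σ(O - E)²/E
   = (8 - 11.4)²/11.4 + (33 - 28.0)²/28.0 + (7 - 5.9)²/5.9 + (29 - 30.4)²/30.4 + (47 - 48.3)²/48.3
   = 1.014 + 0.893 + 0.205 + 0.064 + 0.035
   = 2.21
p-value = 0.6969

Since p-value > α = 0.01, we fail to reject H₀.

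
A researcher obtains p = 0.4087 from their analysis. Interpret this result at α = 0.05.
Since p = 0.4087 > α = 0.05, fail to reject H₀.
There is insufficient evidence to reject the null hypothesis; the result is not statistically significant at the 0.05 level.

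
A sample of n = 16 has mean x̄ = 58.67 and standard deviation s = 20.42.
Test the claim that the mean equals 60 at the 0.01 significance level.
One-sample t-test:
H₀: μ = 60
H₁: μ ≠ 60
df = n - 1 = 15
t = (x̄ - μ₀) / (s/√n) = (58.67 - 60) / (20.42/√16) = -0.261
p-value = 0.7980

Since p-value > α = 0.01, we fail to reject H₀.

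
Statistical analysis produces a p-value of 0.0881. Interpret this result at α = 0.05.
Since p = 0.0881 > α = 0.05, fail to reject H₀.
There is insufficient evidence to reject the null hypothesis; the result is not statistically significant at the 0.05 level.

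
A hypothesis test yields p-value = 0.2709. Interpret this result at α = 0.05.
Since p = 0.2709 > α = 0.05, fail to reject H₀.
There is insufficient evidence to reject the null hypothesis; the result is not statistically significant at the 0.05 level.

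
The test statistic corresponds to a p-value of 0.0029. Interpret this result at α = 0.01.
Since p = 0.0029 < α = 0.01, reject H₀.
There is sufficient evidence to reject the null hypothesis; the result is statistically significant at the 0.01 level.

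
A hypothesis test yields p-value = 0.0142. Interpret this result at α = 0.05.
Since p = 0.0142 < α = 0.05, reject H₀.
There is sufficient evidence to reject the null hypothesis; the result is statistically significant at the 0.05 level.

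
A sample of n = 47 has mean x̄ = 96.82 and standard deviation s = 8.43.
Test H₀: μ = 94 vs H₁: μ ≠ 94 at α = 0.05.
One-sample t-test:
H₀: μ = 94
H₁: μ ≠ 94
df = n - 1 = 46
t = (x̄ - μ₀) / (s/√n) = (96.82 - 94) / (8.43/√47) = 2.293
p-value = 0.0264

Since p-value < α = 0.05, we reject H₀.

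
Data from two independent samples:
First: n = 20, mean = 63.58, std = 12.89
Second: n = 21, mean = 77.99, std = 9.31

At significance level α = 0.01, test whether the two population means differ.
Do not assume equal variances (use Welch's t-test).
Welch's two-sample t-test:
H₀: μ₁ = μ₂
H₁: μ₁ ≠ μ₂
s₁²/n₁ = 12.89²/20 = 8.3076,  s₂²/n₂ = 9.31²/21 = 4.1274
SE = √(s₁²/n₁ + s₂²/n₂) = √(8.3076 + 4.1274) = 3.5263
df (Welch-Satterthwaite) = (s₁²/n₁ + s₂²/n₂)² / [(s₁²/n₁)²/(n₁-1) + (s₂²/n₂)²/(n₂-1)] ≈ 34.48
t = (x̄₁ - x̄₂) / SE = (63.58 - 77.99) / 3.5263 = -14.41 / 3.5263 = -4.086
p-value = 0.0002

Since p-value < α = 0.01, we reject H₀.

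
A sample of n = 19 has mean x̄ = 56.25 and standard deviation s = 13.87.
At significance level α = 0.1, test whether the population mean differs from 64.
One-sample t-test:
H₀: μ = 64
H₁: μ ≠ 64
df = n - 1 = 18
t = (x̄ - μ₀) / (s/√n) = (56.25 - 64) / (13.87/√19) = -2.436
p-value = 0.0255

Since p-value < α = 0.1, we reject H₀.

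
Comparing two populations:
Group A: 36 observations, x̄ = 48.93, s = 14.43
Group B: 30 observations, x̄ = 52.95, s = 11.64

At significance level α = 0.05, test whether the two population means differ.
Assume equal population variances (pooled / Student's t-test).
Student's two-sample t-test (equal variances):
H₀: μ₁ = μ₂
H₁: μ₁ ≠ μ₂
df = n₁ + n₂ - 2 = 64
Pooled variance s_p² = [(n₁-1)s₁² + (n₂-1)s₂²] / (n₁ + n₂ - 2) = [(35)(14.43²) + (29)(11.64²)] / 64 = 175.2667
SE = √(s_p²(1/n₁ + 1/n₂)) = √(175.2667 × (1/36 + 1/30)) = 3.2727
t = (x̄₁ - x̄₂) / SE = (48.93 - 52.95) / 3.2727 = -4.02 / 3.2727 = -1.228
p-value = 0.2238

Since p-value > α = 0.05, we fail to reject H₀.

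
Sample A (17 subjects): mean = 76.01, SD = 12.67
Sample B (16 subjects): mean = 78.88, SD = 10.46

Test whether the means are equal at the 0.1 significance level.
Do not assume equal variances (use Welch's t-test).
Welch's two-sample t-test:
H₀: μ₁ = μ₂
H₁: μ₁ ≠ μ₂
s₁²/n₁ = 12.67²/17 = 9.4429,  s₂²/n₂ = 10.46²/16 = 6.8382
SE = √(s₁²/n₁ + s₂²/n₂) = √(9.4429 + 6.8382) = 4.0350
df (Welch-Satterthwaite) = (s₁²/n₁ + s₂²/n₂)² / [(s₁²/n₁)²/(n₁-1) + (s₂²/n₂)²/(n₂-1)] ≈ 30.50
t = (x̄₁ - x̄₂) / SE = (76.01 - 78.88) / 4.0350 = -2.87 / 4.0350 = -0.711
p-value = 0.4823

Since p-value > α = 0.1, we fail to reject H₀.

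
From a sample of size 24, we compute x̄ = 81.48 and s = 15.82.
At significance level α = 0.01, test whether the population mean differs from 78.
One-sample t-test:
H₀: μ = 78
H₁: μ ≠ 78
df = n - 1 = 23
t = (x̄ - μ₀) / (s/√n) = (81.48 - 78) / (15.82/√24) = 1.078
p-value = 0.2924

Since p-value > α = 0.01, we fail to reject H₀.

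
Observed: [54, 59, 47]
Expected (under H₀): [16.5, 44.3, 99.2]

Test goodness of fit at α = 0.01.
Chi-square goodness of fit test:
H₀: observed counts match expected distribution
H₁: observed counts differ from expected distribution
df = k - 1 = 2
χ² = Σ(O - E)²/E
   = (54 - 16.5)²/16.5 + (59 - 44.3)²/44.3 + (47 - 99.2)²/99.2
   = 85.227 + 4.878 + 27.468
   = 117.57
p-value < 0.0001

Since p-value < α = 0.01, we reject H₀.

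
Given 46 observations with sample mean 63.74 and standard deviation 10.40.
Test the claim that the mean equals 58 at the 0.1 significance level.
One-sample t-test:
H₀: μ = 58
H₁: μ ≠ 58
df = n - 1 = 45
t = (x̄ - μ₀) / (s/√n) = (63.74 - 58) / (10.40/√46) = 3.743
p-value = 0.0005

Since p-value < α = 0.1, we reject H₀.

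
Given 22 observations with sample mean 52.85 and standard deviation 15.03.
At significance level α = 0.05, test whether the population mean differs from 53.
One-sample t-test:
H₀: μ = 53
H₁: μ ≠ 53
df = n - 1 = 21
t = (x̄ - μ₀) / (s/√n) = (52.85 - 53) / (15.03/√22) = -0.047
p-value = 0.9631

Since p-value > α = 0.05, we fail to reject H₀.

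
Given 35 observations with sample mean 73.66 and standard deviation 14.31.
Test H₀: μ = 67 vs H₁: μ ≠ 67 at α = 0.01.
One-sample t-test:
H₀: μ = 67
H₁: μ ≠ 67
df = n - 1 = 34
t = (x̄ - μ₀) / (s/√n) = (73.66 - 67) / (14.31/√35) = 2.753
p-value = 0.0094

Since p-value < α = 0.01, we reject H₀.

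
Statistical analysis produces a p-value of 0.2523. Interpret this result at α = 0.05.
Since p = 0.2523 > α = 0.05, fail to reject H₀.
There is insufficient evidence to reject the null hypothesis; the result is not statistically significant at the 0.05 level.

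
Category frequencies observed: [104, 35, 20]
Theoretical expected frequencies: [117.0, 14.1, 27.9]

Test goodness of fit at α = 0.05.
Chi-square goodness of fit test:
H₀: observed counts match expected distribution
H₁: observed counts differ from expected distribution
df = k - 1 = 2
χ² = Σ(O - E)²/E
   = (104 - 117.0)²/117.0 + (35 - 14.1)²/14.1 + (20 - 27.9)²/27.9
   = 1.444 + 30.979 + 2.237
   = 34.66
p-value < 0.0001

Since p-value < α = 0.05, we reject H₀.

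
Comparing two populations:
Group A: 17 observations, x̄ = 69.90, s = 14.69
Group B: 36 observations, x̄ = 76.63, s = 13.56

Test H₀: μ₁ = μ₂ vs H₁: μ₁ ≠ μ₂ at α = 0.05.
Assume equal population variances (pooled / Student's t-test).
Student's two-sample t-test (equal variances):
H₀: μ₁ = μ₂
H₁: μ₁ ≠ μ₂
df = n₁ + n₂ - 2 = 51
Pooled variance s_p² = [(n₁-1)s₁² + (n₂-1)s₂²] / (n₁ + n₂ - 2) = [(16)(14.69²) + (35)(13.56²)] / 51 = 193.8885
SE = √(s_p²(1/n₁ + 1/n₂)) = √(193.8885 × (1/17 + 1/36)) = 4.0977
t = (x̄₁ - x̄₂) / SE = (69.90 - 76.63) / 4.0977 = -6.73 / 4.0977 = -1.642
p-value = 0.1067

Since p-value > α = 0.05, we fail to reject H₀.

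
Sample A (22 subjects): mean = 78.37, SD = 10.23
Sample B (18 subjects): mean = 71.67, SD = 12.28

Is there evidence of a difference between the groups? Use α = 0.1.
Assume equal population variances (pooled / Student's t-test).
Student's two-sample t-test (equal variances):
H₀: μ₁ = μ₂
H₁: μ₁ ≠ μ₂
df = n₁ + n₂ - 2 = 38
Pooled variance s_p² = [(n₁-1)s₁² + (n₂-1)s₂²] / (n₁ + n₂ - 2) = [(21)(10.23²) + (17)(12.28²)] / 38 = 125.2969
SE = √(s_p²(1/n₁ + 1/n₂)) = √(125.2969 × (1/22 + 1/18)) = 3.5576
t = (x̄₁ - x̄₂) / SE = (78.37 - 71.67) / 3.5576 = 6.70 / 3.5576 = 1.883
p-value = 0.0673

Since p-value < α = 0.1, we reject H₀.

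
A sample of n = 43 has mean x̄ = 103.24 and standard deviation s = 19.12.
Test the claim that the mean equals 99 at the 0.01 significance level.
One-sample t-test:
H₀: μ = 99
H₁: μ ≠ 99
df = n - 1 = 42
t = (x̄ - μ₀) / (s/√n) = (103.24 - 99) / (19.12/√43) = 1.454
p-value = 0.1533

Since p-value > α = 0.01, we fail to reject H₀.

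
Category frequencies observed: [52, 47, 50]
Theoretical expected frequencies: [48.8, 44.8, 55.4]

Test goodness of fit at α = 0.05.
Chi-square goodness of fit test:
H₀: observed counts match expected distribution
H₁: observed counts differ from expected distribution
df = k - 1 = 2
χ² = Σ(O - E)²/E
   = (52 - 48.8)²/48.8 + (47 - 44.8)²/44.8 + (50 - 55.4)²/55.4
   = 0.210 + 0.108 + 0.526
   = 0.84
p-value = 0.6557

Since p-value > α = 0.05, we fail to reject H₀.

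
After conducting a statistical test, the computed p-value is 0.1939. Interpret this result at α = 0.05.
Since p = 0.1939 > α = 0.05, fail to reject H₀.
There is insufficient evidence to reject the null hypothesis; the result is not statistically significant at the 0.05 level.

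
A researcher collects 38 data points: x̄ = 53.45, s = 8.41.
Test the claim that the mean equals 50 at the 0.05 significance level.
One-sample t-test:
H₀: μ = 50
H₁: μ ≠ 50
df = n - 1 = 37
t = (x̄ - μ₀) / (s/√n) = (53.45 - 50) / (8.41/√38) = 2.529
p-value = 0.0158

Since p-value < α = 0.05, we reject H₀.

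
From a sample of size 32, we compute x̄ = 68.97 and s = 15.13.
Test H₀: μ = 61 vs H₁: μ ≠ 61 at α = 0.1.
One-sample t-test:
H₀: μ = 61
H₁: μ ≠ 61
df = n - 1 = 31
t = (x̄ - μ₀) / (s/√n) = (68.97 - 61) / (15.13/√32) = 2.980
p-value = 0.0056

Since p-value < α = 0.1, we reject H₀.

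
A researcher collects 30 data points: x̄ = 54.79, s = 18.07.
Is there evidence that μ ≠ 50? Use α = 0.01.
One-sample t-test:
H₀: μ = 50
H₁: μ ≠ 50
df = n - 1 = 29
t = (x̄ - μ₀) / (s/√n) = (54.79 - 50) / (18.07/√30) = 1.452
p-value = 0.1573

Since p-value > α = 0.01, we fail to reject H₀.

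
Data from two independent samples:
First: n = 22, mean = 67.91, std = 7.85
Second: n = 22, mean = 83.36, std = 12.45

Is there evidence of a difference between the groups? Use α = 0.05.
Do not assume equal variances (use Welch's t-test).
Welch's two-sample t-test:
H₀: μ₁ = μ₂
H₁: μ₁ ≠ μ₂
s₁²/n₁ = 7.85²/22 = 2.8010,  s₂²/n₂ = 12.45²/22 = 7.0456
SE = √(s₁²/n₁ + s₂²/n₂) = √(2.8010 + 7.0456) = 3.1379
df (Welch-Satterthwaite) = (s₁²/n₁ + s₂²/n₂)² / [(s₁²/n₁)²/(n₁-1) + (s₂²/n₂)²/(n₂-1)] ≈ 35.42
t = (x̄₁ - x̄₂) / SE = (67.91 - 83.36) / 3.1379 = -15.45 / 3.1379 = -4.924
p-value < 0.0001

Since p-value < α = 0.05, we reject H₀.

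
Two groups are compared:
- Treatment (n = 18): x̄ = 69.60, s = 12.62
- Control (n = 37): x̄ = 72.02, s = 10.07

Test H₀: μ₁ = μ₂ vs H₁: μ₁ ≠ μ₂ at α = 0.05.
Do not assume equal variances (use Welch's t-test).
Welch's two-sample t-test:
H₀: μ₁ = μ₂
H₁: μ₁ ≠ μ₂
s₁²/n₁ = 12.62²/18 = 8.8480,  s₂²/n₂ = 10.07²/37 = 2.7407
SE = √(s₁²/n₁ + s₂²/n₂) = √(8.8480 + 2.7407) = 3.4042
df (Welch-Satterthwaite) = (s₁²/n₁ + s₂²/n₂)² / [(s₁²/n₁)²/(n₁-1) + (s₂²/n₂)²/(n₂-1)] ≈ 27.90
t = (x̄₁ - x̄₂) / SE = (69.60 - 72.02) / 3.4042 = -2.42 / 3.4042 = -0.711
p-value = 0.4831

Since p-value > α = 0.05, we fail to reject H₀.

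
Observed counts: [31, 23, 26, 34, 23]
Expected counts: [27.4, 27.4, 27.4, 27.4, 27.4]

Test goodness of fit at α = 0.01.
Chi-square goodness of fit test:
H₀: observed counts match expected distribution
H₁: observed counts differ from expected distribution
df = k - 1 = 4
χ² = Σ(O - E)²/E
   = (31 - 27.4)²/27.4 + (23 - 27.4)²/27.4 + (26 - 27.4)²/27.4 + (34 - 27.4)²/27.4 + (23 - 27.4)²/27.4
   = 0.473 + 0.707 + 0.072 + 1.590 + 0.707
   = 3.55
p-value = 0.4707

Since p-value > α = 0.01, we fail to reject H₀.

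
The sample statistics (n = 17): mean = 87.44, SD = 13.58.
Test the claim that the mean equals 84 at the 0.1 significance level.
One-sample t-test:
H₀: μ = 84
H₁: μ ≠ 84
df = n - 1 = 16
t = (x̄ - μ₀) / (s/√n) = (87.44 - 84) / (13.58/√17) = 1.044
p-value = 0.3118

Since p-value > α = 0.1, we fail to reject H₀.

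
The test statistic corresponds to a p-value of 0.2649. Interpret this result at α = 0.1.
Since p = 0.2649 > α = 0.1, fail to reject H₀.
There is insufficient evidence to reject the null hypothesis; the result is not statistically significant at the 0.1 level.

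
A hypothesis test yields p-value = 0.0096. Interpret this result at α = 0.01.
Since p = 0.0096 < α = 0.01, reject H₀.
There is sufficient evidence to reject the null hypothesis; the result is statistically significant at the 0.01 level.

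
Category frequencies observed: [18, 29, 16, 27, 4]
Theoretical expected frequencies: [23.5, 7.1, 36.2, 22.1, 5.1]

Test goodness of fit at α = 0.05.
Chi-square goodness of fit test:
H₀: observed counts match expected distribution
H₁: observed counts differ from expected distribution
df = k - 1 = 4
χ² = Σ(O - E)²/E
   = (18 - 23.5)²/23.5 + (29 - 7.1)²/7.1 + (16 - 36.2)²/36.2 + (27 - 22.1)²/22.1 + (4 - 5.1)²/5.1
   = 1.287 + 67.551 + 11.272 + 1.086 + 0.237
   = 81.43
p-value < 0.0001

Since p-value < α = 0.05, we reject H₀.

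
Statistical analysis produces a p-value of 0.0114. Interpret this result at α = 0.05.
Since p = 0.0114 < α = 0.05, reject H₀.
There is sufficient evidence to reject the null hypothesis; the result is statistically significant at the 0.05 level.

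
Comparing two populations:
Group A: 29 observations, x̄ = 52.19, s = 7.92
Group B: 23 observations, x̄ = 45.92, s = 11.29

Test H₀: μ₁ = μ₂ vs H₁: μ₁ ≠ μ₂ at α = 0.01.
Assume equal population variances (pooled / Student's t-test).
Student's two-sample t-test (equal variances):
H₀: μ₁ = μ₂
H₁: μ₁ ≠ μ₂
df = n₁ + n₂ - 2 = 50
Pooled variance s_p² = [(n₁-1)s₁² + (n₂-1)s₂²] / (n₁ + n₂ - 2) = [(28)(7.92²) + (22)(11.29²)] / 50 = 91.2110
SE = √(s_p²(1/n₁ + 1/n₂)) = √(91.2110 × (1/29 + 1/23)) = 2.6666
t = (x̄₁ - x̄₂) / SE = (52.19 - 45.92) / 2.6666 = 6.27 / 2.6666 = 2.351
p-value = 0.0227

Since p-value > α = 0.01, we fail to reject H₀.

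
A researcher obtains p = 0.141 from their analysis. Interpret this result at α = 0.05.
Since p = 0.141 > α = 0.05, fail to reject H₀.
There is insufficient evidence to reject the null hypothesis; the result is not statistically significant at the 0.05 level.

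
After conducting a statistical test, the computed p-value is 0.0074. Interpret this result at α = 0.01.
Since p = 0.0074 < α = 0.01, reject H₀.
There is sufficient evidence to reject the null hypothesis; the result is statistically significant at the 0.01 level.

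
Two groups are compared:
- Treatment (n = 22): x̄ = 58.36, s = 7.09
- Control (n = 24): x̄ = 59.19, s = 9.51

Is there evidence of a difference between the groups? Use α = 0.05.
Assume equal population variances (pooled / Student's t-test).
Student's two-sample t-test (equal variances):
H₀: μ₁ = μ₂
H₁: μ₁ ≠ μ₂
df = n₁ + n₂ - 2 = 44
Pooled variance s_p² = [(n₁-1)s₁² + (n₂-1)s₂²] / (n₁ + n₂ - 2) = [(21)(7.09²) + (23)(9.51²)] / 44 = 71.2671
SE = √(s_p²(1/n₁ + 1/n₂)) = √(71.2671 × (1/22 + 1/24)) = 2.4918
t = (x̄₁ - x̄₂) / SE = (58.36 - 59.19) / 2.4918 = -0.83 / 2.4918 = -0.333
p-value = 0.7406

Since p-value > α = 0.05, we fail to reject H₀.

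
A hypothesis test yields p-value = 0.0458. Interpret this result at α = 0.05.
Since p = 0.0458 < α = 0.05, reject H₀.
There is sufficient evidence to reject the null hypothesis; the result is statistically significant at the 0.05 level.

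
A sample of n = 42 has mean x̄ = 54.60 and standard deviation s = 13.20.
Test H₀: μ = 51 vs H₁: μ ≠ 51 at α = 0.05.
One-sample t-test:
H₀: μ = 51
H₁: μ ≠ 51
df = n - 1 = 41
t = (x̄ - μ₀) / (s/√n) = (54.60 - 51) / (13.20/√42) = 1.767
p-value = 0.0846

Since p-value > α = 0.05, we fail to reject H₀.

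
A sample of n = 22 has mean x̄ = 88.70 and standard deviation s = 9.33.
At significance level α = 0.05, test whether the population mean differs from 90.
One-sample t-test:
H₀: μ = 90
H₁: μ ≠ 90
df = n - 1 = 21
t = (x̄ - μ₀) / (s/√n) = (88.70 - 90) / (9.33/√22) = -0.654
p-value = 0.5205

Since p-value > α = 0.05, we fail to reject H₀.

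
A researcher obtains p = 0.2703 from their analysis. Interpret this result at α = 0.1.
Since p = 0.2703 > α = 0.1, fail to reject H₀.
There is insufficient evidence to reject the null hypothesis; the result is not statistically significant at the 0.1 level.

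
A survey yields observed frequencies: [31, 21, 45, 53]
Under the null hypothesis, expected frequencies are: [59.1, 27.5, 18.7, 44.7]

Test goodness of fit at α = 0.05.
Chi-square goodness of fit test:
H₀: observed counts match expected distribution
H₁: observed counts differ from expected distribution
df = k - 1 = 3
χ² = Σ(O - E)²/E
   = (31 - 59.1)²/59.1 + (21 - 27.5)²/27.5 + (45 - 18.7)²/18.7 + (53 - 44.7)²/44.7
   = 13.361 + 1.536 + 36.989 + 1.541
   = 53.43
p-value < 0.0001

Since p-value < α = 0.05, we reject H₀.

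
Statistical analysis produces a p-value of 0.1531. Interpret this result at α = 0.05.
Since p = 0.1531 > α = 0.05, fail to reject H₀.
There is insufficient evidence to reject the null hypothesis; the result is not statistically significant at the 0.05 level.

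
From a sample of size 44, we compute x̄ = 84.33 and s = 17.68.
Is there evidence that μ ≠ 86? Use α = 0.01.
One-sample t-test:
H₀: μ = 86
H₁: μ ≠ 86
df = n - 1 = 43
t = (x̄ - μ₀) / (s/√n) = (84.33 - 86) / (17.68/√44) = -0.627
p-value = 0.5343

Since p-value > α = 0.01, we fail to reject H₀.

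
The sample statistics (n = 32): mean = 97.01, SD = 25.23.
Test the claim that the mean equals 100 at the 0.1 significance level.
One-sample t-test:
H₀: μ = 100
H₁: μ ≠ 100
df = n - 1 = 31
t = (x̄ - μ₀) / (s/√n) = (97.01 - 100) / (25.23/√32) = -0.670
p-value = 0.5076

Since p-value > α = 0.1, we fail to reject H₀.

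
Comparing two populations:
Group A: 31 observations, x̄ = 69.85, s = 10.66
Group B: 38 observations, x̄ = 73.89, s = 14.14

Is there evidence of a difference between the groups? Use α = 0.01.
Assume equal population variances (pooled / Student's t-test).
Student's two-sample t-test (equal variances):
H₀: μ₁ = μ₂
H₁: μ₁ ≠ μ₂
df = n₁ + n₂ - 2 = 67
Pooled variance s_p² = [(n₁-1)s₁² + (n₂-1)s₂²] / (n₁ + n₂ - 2) = [(30)(10.66²) + (37)(14.14²)] / 67 = 161.2960
SE = √(s_p²(1/n₁ + 1/n₂)) = √(161.2960 × (1/31 + 1/38)) = 3.0737
t = (x̄₁ - x̄₂) / SE = (69.85 - 73.89) / 3.0737 = -4.04 / 3.0737 = -1.314
p-value = 0.1932

Since p-value > α = 0.01, we fail to reject H₀.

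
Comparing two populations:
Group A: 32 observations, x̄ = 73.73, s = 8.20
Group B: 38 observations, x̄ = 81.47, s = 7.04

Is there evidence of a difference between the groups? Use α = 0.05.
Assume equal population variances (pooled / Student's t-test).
Student's two-sample t-test (equal variances):
H₀: μ₁ = μ₂
H₁: μ₁ ≠ μ₂
df = n₁ + n₂ - 2 = 68
Pooled variance s_p² = [(n₁-1)s₁² + (n₂-1)s₂²] / (n₁ + n₂ - 2) = [(31)(8.20²) + (37)(7.04²)] / 68 = 57.6209
SE = √(s_p²(1/n₁ + 1/n₂)) = √(57.6209 × (1/32 + 1/38)) = 1.8213
t = (x̄₁ - x̄₂) / SE = (73.73 - 81.47) / 1.8213 = -7.74 / 1.8213 = -4.250
p-value = 0.0001

Since p-value < α = 0.05, we reject H₀.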